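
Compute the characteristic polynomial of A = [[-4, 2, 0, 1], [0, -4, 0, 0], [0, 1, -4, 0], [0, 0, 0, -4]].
χ_A(x) = (x + 4)^4

xI - A = [[x + 4, -2, 0, -1], [0, x + 4, 0, 0], [0, -1, x + 4, 0], [0, 0, 0, x + 4]].

Expanding det(xI - A) along the first row:
det(xI - A) = + (x + 4)·det([[x + 4, 0, 0], [-1, x + 4, 0], [0, 0, x + 4]]) - (-2)·det([[0, 0, 0], [0, x + 4, 0], [0, 0, x + 4]]) + (0)·det([[0, x + 4, 0], [0, -1, 0], [0, 0, x + 4]]) - (-1)·det([[0, x + 4, 0], [0, -1, x + 4], [0, 0, 0]]).

Evaluating gives χ_A(x) = x^4 + 16x^3 + 96x^2 + 256x + 256 = (x + 4)^4.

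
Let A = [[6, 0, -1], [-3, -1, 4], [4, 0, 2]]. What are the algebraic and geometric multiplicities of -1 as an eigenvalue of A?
algebraic multiplicity 1, geometric multiplicity 1

The characteristic polynomial is (x - 4)^2(x + 1), so the factor x + 1 appears with exponent 1: the algebraic multiplicity is 1.

rank(A + I) = 2, so the eigenspace has dimension 3 - 2 = 1: the geometric multiplicity is 1.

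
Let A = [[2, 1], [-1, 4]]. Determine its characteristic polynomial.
χ_A(x) = (x - 3)^2

xI - A = [[x - 2, -1], [1, x - 4]].

Expanding det(xI - A) along the first row:
det(xI - A) = + (x - 2)·det([[x - 4]]) - (-1)·det([[1]]).

Evaluating gives χ_A(x) = x^2 - 6x + 9 = (x - 3)^2.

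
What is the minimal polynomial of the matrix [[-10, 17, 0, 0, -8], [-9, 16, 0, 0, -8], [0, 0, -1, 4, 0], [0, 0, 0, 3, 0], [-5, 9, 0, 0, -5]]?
m_A(x) = (x - 3)(x + 1)^2

The characteristic polynomial factors as (x - 3)^2(x + 1)^3. The minimal polynomial is ∏(x - λ)^{k_λ} where k_λ is the size of the largest Jordan block at λ.

For λ = -1: rank(A + I) = 3, and the largest Jordan block has size 2 (the smallest k with rank((A + I)^k) = rank((A + I)^(k+1))).
For λ = 3: rank(A - 3I) = 3, and the largest Jordan block has size 1 (the smallest k with rank((A - 3I)^k) = rank((A - 3I)^(k+1))).

So m_A(x) = (x - 3)(x + 1)^2.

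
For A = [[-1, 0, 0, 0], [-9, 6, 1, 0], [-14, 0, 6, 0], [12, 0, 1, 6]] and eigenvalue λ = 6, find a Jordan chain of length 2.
v_1 = [[0, 2, 1, 0]]^T, v_2 = [[0, 1, 0, 1]]^T

We seek v_1 ∈ ker((A - 6I)^2) \ ker(A - 6I), then set v_{i+1} = (A - 6I) v_i.

One such chain is v_1 = [[0, 2, 1, 0]]^T, v_2 = [[0, 1, 0, 1]]^T. Check: (A - 6I) v_2 = [[0, 0, 0, 0]]^T = 0.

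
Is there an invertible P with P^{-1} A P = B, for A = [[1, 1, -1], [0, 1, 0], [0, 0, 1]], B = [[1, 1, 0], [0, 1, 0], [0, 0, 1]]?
Two matrices over a field are similar if and only if they have the same invariant factors.

Both A and B have characteristic polynomial (x - 1)^3 and minimal polynomial (x - 1)^2. Computing further, both have invariant factors x - 1, (x - 1)^2. Hence A and B are similar.

Yes.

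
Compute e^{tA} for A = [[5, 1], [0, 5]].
e^{tA} = [[e^{5*t}, t*e^{5*t}], [0, e^{5*t}]]

A has Jordan form J = [[5, 1], [0, 5]] with A = PJP^{-1}, so e^{tA} = P e^{tJ} P^{-1}.

For a Jordan block J_k(λ), e^{tJ_k(λ)} = e^{λt} · (I + tN + t^2 N^2/2! + ... + t^{k-1} N^{k-1}/(k-1)!) where N is the nilpotent superdiagonal part.

Assembling the blocks and conjugating back gives the entries of e^{tA} as shown above.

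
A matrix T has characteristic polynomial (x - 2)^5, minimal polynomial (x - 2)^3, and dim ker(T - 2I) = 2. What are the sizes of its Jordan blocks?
λ = 2: algebraic multiplicity 5 (exponent in χ_T), largest block size 3 (exponent in m_T), 2 blocks (geometric multiplicity). These force block sizes [3, 2].

Jordan blocks: (2, 3), (2, 2)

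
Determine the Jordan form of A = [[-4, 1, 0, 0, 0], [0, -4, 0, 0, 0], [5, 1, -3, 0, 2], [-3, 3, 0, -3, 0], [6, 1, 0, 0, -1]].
J = [[-4, 1, 0, 0, 0], [0, -4, 0, 0, 0], [0, 0, -3, 0, 0], [0, 0, 0, -3, 0], [0, 0, 0, 0, -1]]

The characteristic polynomial is det(xI - A) = (x + 1)(x + 3)^2(x + 4)^2, so the eigenvalues are -4 (algebraic multiplicity 2), -3 (algebraic multiplicity 2), -1 (algebraic multiplicity 1).

For λ = -4: rank(A + 4I) = 4, rank((A + 4I)^2) = 3. The eigenspace has dimension 5 - 4 = 1, so there is 1 Jordan block; the rank sequence gives block sizes [2].

For λ = -3: rank(A + 3I) = 3. The eigenspace has dimension 5 - 3 = 2, so there are 2 Jordan blocks; the rank sequence gives block sizes [1, 1].

For λ = -1: algebraic multiplicity 1 gives one 1×1 block.

Assembling the blocks gives the Jordan form J above.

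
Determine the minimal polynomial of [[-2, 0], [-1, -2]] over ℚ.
m_A(x) = (x + 2)^2

The characteristic polynomial factors as (x + 2)^2. The minimal polynomial is ∏(x - λ)^{k_λ} where k_λ is the size of the largest Jordan block at λ.

For λ = -2: rank(A + 2I) = 1, and the largest Jordan block has size 2 (the smallest k with rank((A + 2I)^k) = rank((A + 2I)^(k+1))).

So m_A(x) = (x + 2)^2.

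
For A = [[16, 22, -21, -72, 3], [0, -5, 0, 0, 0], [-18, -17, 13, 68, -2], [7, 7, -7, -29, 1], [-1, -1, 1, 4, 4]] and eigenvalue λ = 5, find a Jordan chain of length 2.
We seek v_1 ∈ ker((A - 5I)^2) \ ker(A - 5I), then set v_{i+1} = (A - 5I) v_i.

One such chain is v_1 = [[3, 0, -2, 1, 0]]^T, v_2 = [[3, 0, -2, 1, -1]]^T. Check: (A - 5I) v_2 = [[0, 0, 0, 0, 0]]^T = 0.

v_1 = [[3, 0, -2, 1, 0]]^T, v_2 = [[3, 0, -2, 1, -1]]^T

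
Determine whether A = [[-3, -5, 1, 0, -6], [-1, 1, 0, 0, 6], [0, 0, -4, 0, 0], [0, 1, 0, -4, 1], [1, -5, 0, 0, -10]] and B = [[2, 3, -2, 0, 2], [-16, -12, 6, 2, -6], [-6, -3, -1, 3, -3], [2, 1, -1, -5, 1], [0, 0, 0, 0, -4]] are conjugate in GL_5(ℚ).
Both have characteristic polynomial (x + 4)^5, but the minimal polynomial of A is (x + 4)^3 while the minimal polynomial of B is (x + 4)^2. The minimal polynomial is a similarity invariant, so A and B are not similar.

No.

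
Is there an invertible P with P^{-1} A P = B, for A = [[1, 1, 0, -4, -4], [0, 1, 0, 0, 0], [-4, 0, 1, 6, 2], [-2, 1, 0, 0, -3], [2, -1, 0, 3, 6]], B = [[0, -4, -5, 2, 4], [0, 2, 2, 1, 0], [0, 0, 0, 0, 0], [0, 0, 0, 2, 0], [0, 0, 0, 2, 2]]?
No.

trace(A) = 9 but trace(B) = 6. The trace is a similarity invariant, so A and B are not similar.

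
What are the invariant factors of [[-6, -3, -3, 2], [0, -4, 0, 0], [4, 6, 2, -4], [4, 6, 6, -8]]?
x + 4, x + 4, (x + 4)^2

The Jordan structure of A has elementary divisors (x + 4)^2, (x + 4), (x + 4). Arranging the block sizes at each eigenvalue in decreasing order and taking row products gives the invariant factors.

Invariant factors (smallest first, each dividing the next): x + 4, x + 4, (x + 4)^2.

Check: the last factor (x + 4)^2 is the minimal polynomial, and the product (x + 4)^4 is the characteristic polynomial.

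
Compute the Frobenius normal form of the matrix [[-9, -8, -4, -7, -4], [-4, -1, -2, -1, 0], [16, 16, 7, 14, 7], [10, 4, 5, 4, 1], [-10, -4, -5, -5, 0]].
The invariant factors of A (the non-unit diagonal entries of the Smith normal form of xI - A over ℚ[x]) are x + 1, (x - 2)^2(x + 1)^2, each dividing the next. The characteristic polynomial is their product, (x - 2)^2(x + 1)^3.

The rational canonical form is the block-diagonal matrix of companion matrices C(f_i):
R = [[-1, 0, 0, 0, 0], [0, 0, 0, 0, -4], [0, 1, 0, 0, -4], [0, 0, 1, 0, 3], [0, 0, 0, 1, 2]].

R = [[-1, 0, 0, 0, 0], [0, 0, 0, 0, -4], [0, 1, 0, 0, -4], [0, 0, 1, 0, 3], [0, 0, 0, 1, 2]]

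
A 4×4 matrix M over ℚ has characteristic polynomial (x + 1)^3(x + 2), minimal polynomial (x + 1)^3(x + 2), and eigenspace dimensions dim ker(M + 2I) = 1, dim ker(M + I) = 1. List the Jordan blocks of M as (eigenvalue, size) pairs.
Jordan blocks: (-2, 1), (-1, 3)

λ = -2: algebraic multiplicity 1 (exponent in χ_M), largest block size 1 (exponent in m_M), 1 block (geometric multiplicity). This forces block sizes [1].
λ = -1: algebraic multiplicity 3 (exponent in χ_M), largest block size 3 (exponent in m_M), 1 block (geometric multiplicity). This forces block sizes [3].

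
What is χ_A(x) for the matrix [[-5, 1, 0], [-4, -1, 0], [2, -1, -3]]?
χ_A(x) = (x + 3)^3

xI - A = [[x + 5, -1, 0], [4, x + 1, 0], [-2, 1, x + 3]].

Expanding det(xI - A) along the first row:
det(xI - A) = + (x + 5)·det([[x + 1, 0], [1, x + 3]]) - (-1)·det([[4, 0], [-2, x + 3]]) + (0)·det([[4, x + 1], [-2, 1]]).

Evaluating gives χ_A(x) = x^3 + 9x^2 + 27x + 27 = (x + 3)^3.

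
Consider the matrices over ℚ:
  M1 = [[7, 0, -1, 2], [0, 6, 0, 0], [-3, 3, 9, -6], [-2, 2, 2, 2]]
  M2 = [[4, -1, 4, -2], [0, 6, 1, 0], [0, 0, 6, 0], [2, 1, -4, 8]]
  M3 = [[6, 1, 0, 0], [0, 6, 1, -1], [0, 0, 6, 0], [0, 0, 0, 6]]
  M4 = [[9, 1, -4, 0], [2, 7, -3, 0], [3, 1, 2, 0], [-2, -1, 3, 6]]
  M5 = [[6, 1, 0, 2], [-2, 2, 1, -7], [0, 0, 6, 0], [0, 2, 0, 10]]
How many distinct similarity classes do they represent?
Characteristic polynomials: χ_{M1} = (x - 6)^4, χ_{M2} = (x - 6)^4, χ_{M3} = (x - 6)^4, χ_{M4} = (x - 6)^4, χ_{M5} = (x - 6)^4.

{M1, M2, M3, M4, M5}: invariant factors x - 6, (x - 6)^3.

Matrices are similar if and only if their invariant-factor lists agree; the partition into similarity classes is {M1, M2, M3, M4, M5}.

1 class: {M1, M2, M3, M4, M5}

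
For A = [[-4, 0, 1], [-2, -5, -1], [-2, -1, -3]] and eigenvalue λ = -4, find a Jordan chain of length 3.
We seek v_1 ∈ ker((A + 4I)^3) \ ker((A + 4I)^2), then set v_{i+1} = (A + 4I) v_i.

One such chain is v_1 = [[1, -2, 1]]^T, v_2 = [[1, -1, 1]]^T, v_3 = [[1, -2, 0]]^T. Check: (A + 4I) v_3 = [[0, 0, 0]]^T = 0.

v_1 = [[1, -2, 1]]^T, v_2 = [[1, -1, 1]]^T, v_3 = [[1, -2, 0]]^T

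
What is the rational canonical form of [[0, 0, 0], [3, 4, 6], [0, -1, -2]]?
R = [[0, 0, 0], [1, 0, 2], [0, 1, 2]]

The invariant factors of A (the non-unit diagonal entries of the Smith normal form of xI - A over ℚ[x]) are x(x^2 - 2x - 2), each dividing the next. The characteristic polynomial is their product, x(x^2 - 2x - 2).

The rational canonical form is the block-diagonal matrix of companion matrices C(f_i):
R = [[0, 0, 0], [1, 0, 2], [0, 1, 2]].

Note the characteristic polynomial does not split into linear factors over ℚ, so A has no Jordan form over ℚ; the rational canonical form exists over any field.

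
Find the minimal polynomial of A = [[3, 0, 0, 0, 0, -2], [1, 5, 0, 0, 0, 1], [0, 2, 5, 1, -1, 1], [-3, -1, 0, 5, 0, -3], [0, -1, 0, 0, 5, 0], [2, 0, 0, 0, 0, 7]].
m_A(x) = (x - 5)^3

The characteristic polynomial factors as (x - 5)^6. The minimal polynomial is ∏(x - λ)^{k_λ} where k_λ is the size of the largest Jordan block at λ.

For λ = 5: rank(A - 5I) = 3, and the largest Jordan block has size 3 (the smallest k with rank((A - 5I)^k) = rank((A - 5I)^(k+1))).

So m_A(x) = (x - 5)^3.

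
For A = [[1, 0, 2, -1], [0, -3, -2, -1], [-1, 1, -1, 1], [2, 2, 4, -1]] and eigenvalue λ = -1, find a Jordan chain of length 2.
We seek v_1 ∈ ker((A + I)^2) \ ker(A + I), then set v_{i+1} = (A + I) v_i.

One such chain is v_1 = [[0, 1, 0, 0]]^T, v_2 = [[0, -2, 1, 2]]^T. Check: (A + I) v_2 = [[0, 0, 0, 0]]^T = 0.

v_1 = [[0, 1, 0, 0]]^T, v_2 = [[0, -2, 1, 2]]^T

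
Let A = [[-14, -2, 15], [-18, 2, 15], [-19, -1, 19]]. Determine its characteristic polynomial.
χ_A(x) = (x - 4)^2(x + 1)

xI - A = [[x + 14, 2, -15], [18, x - 2, -15], [19, 1, x - 19]].

Expanding det(xI - A) along the first row:
det(xI - A) = + (x + 14)·det([[x - 2, -15], [1, x - 19]]) - (2)·det([[18, -15], [19, x - 19]]) + (-15)·det([[18, x - 2], [19, 1]]).

Evaluating gives χ_A(x) = x^3 - 7x^2 + 8x + 16 = (x - 4)^2(x + 1).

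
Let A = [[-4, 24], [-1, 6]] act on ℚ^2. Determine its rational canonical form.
The invariant factors of A (the non-unit diagonal entries of the Smith normal form of xI - A over ℚ[x]) are x(x - 2), each dividing the next. The characteristic polynomial is their product, x(x - 2).

The rational canonical form is the block-diagonal matrix of companion matrices C(f_i):
R = [[0, 0], [1, 2]].

R = [[0, 0], [1, 2]]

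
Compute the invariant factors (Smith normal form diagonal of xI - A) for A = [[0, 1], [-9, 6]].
(x - 3)^2

The Jordan structure of A has elementary divisors (x - 3)^2. Arranging the block sizes at each eigenvalue in decreasing order and taking row products gives the invariant factors.

Invariant factors (smallest first, each dividing the next): (x - 3)^2.

Check: the last factor (x - 3)^2 is the minimal polynomial, and the product (x - 3)^2 is the characteristic polynomial.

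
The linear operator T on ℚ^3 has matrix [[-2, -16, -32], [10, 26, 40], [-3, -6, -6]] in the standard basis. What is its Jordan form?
J = [[6, 1, 0], [0, 6, 0], [0, 0, 6]]

The characteristic polynomial is det(xI - A) = (x - 6)^3, so the eigenvalues are 6 (algebraic multiplicity 3).

For λ = 6: rank(A - 6I) = 1, rank((A - 6I)^2) = 0. The eigenspace has dimension 3 - 1 = 2, so there are 2 Jordan blocks; the rank sequence gives block sizes [2, 1].

Assembling the blocks gives the Jordan form J above.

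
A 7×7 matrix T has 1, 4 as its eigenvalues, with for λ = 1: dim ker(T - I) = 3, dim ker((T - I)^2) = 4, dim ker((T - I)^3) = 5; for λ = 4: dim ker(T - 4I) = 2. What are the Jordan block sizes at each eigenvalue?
Jordan blocks: (1, 3), (1, 1), (1, 1), (4, 1), (4, 1)

λ = 1: successive nullity increments [3, 1, 1] count blocks of size ≥ k; block sizes are [3, 1, 1].
λ = 4: successive nullity increments [2] count blocks of size ≥ k; block sizes are [1, 1].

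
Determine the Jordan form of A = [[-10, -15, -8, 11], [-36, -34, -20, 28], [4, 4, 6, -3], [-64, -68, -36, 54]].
The characteristic polynomial is det(xI - A) = (x - 4)^4, so the eigenvalues are 4 (algebraic multiplicity 4).

For λ = 4: rank(A - 4I) = 2, rank((A - 4I)^2) = 0. The eigenspace has dimension 4 - 2 = 2, so there are 2 Jordan blocks; the rank sequence gives block sizes [2, 2].

Assembling the blocks gives the Jordan form J above.

J = [[4, 1, 0, 0], [0, 4, 0, 0], [0, 0, 4, 1], [0, 0, 0, 4]]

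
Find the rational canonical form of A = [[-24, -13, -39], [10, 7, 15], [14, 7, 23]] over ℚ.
The invariant factors of A (the non-unit diagonal entries of the Smith normal form of xI - A over ℚ[x]) are x - 2, (x - 2)^2, each dividing the next. The characteristic polynomial is their product, (x - 2)^3.

The rational canonical form is the block-diagonal matrix of companion matrices C(f_i):
R = [[2, 0, 0], [0, 0, -4], [0, 1, 4]].

R = [[2, 0, 0], [0, 0, -4], [0, 1, 4]]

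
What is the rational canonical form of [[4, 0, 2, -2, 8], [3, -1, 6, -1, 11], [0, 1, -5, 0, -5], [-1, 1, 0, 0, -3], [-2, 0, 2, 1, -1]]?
The invariant factors of A (the non-unit diagonal entries of the Smith normal form of xI - A over ℚ[x]) are (x + 1)(x + 2)(x^3 + 3x - 3), each dividing the next. The characteristic polynomial is their product, (x + 1)(x + 2)(x^3 + 3x - 3).

The rational canonical form is the block-diagonal matrix of companion matrices C(f_i):
R = [[0, 0, 0, 0, 6], [1, 0, 0, 0, 3], [0, 1, 0, 0, -6], [0, 0, 1, 0, -5], [0, 0, 0, 1, -3]].

Note the characteristic polynomial does not split into linear factors over ℚ, so A has no Jordan form over ℚ; the rational canonical form exists over any field.

R = [[0, 0, 0, 0, 6], [1, 0, 0, 0, 3], [0, 1, 0, 0, -6], [0, 0, 1, 0, -5], [0, 0, 0, 1, -3]]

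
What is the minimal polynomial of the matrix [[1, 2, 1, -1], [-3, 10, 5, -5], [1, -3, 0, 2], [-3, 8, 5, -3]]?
The characteristic polynomial factors as (x - 2)^4. The minimal polynomial is ∏(x - λ)^{k_λ} where k_λ is the size of the largest Jordan block at λ.

For λ = 2: rank(A - 2I) = 2, and the largest Jordan block has size 3 (the smallest k with rank((A - 2I)^k) = rank((A - 2I)^(k+1))).

So m_A(x) = (x - 2)^3.

m_A(x) = (x - 2)^3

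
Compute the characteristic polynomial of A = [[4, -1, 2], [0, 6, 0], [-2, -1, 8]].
xI - A = [[x - 4, 1, -2], [0, x - 6, 0], [2, 1, x - 8]].

Expanding det(xI - A) along the first row:
det(xI - A) = + (x - 4)·det([[x - 6, 0], [1, x - 8]]) - (1)·det([[0, 0], [2, x - 8]]) + (-2)·det([[0, x - 6], [2, 1]]).

Evaluating gives χ_A(x) = x^3 - 18x^2 + 108x - 216 = (x - 6)^3.

χ_A(x) = (x - 6)^3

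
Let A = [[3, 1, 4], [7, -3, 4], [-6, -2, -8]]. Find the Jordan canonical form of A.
J = [[-4, 1, 0], [0, -4, 0], [0, 0, 0]]

The characteristic polynomial is det(xI - A) = x(x + 4)^2, so the eigenvalues are -4 (algebraic multiplicity 2), 0 (algebraic multiplicity 1).

For λ = -4: rank(A + 4I) = 2, rank((A + 4I)^2) = 1. The eigenspace has dimension 3 - 2 = 1, so there is 1 Jordan block; the rank sequence gives block sizes [2].

For λ = 0: algebraic multiplicity 1 gives one 1×1 block.

Assembling the blocks gives the Jordan form J above.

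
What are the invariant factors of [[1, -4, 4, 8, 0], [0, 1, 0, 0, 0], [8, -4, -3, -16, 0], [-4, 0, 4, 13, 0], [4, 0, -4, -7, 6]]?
(x - 5)(x - 1), (x - 6)(x - 5)(x - 1)

The Jordan structure of A has elementary divisors (x - 1), (x - 1), (x - 5), (x - 5), (x - 6). Arranging the block sizes at each eigenvalue in decreasing order and taking row products gives the invariant factors.

Invariant factors (smallest first, each dividing the next): (x - 5)(x - 1), (x - 6)(x - 5)(x - 1).

Check: the last factor (x - 6)(x - 5)(x - 1) is the minimal polynomial, and the product (x - 6)(x - 5)^2(x - 1)^2 is the characteristic polynomial.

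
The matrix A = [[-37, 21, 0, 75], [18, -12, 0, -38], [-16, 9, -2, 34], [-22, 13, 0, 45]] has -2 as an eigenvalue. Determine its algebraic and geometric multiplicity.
algebraic multiplicity 2, geometric multiplicity 1

The characteristic polynomial is (x + 1)^2(x + 2)^2, so the factor x + 2 appears with exponent 2: the algebraic multiplicity is 2.

rank(A + 2I) = 3, so the eigenspace has dimension 4 - 3 = 1: the geometric multiplicity is 1.

Since 1 < 2, A is not diagonalizable.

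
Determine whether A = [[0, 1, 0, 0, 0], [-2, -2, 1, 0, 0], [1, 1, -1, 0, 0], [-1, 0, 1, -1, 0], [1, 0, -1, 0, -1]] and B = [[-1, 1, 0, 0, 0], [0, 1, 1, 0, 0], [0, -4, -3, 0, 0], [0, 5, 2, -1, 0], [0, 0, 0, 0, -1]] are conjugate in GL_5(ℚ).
Two matrices over a field are similar if and only if they have the same invariant factors.

Both A and B have characteristic polynomial (x + 1)^5 and minimal polynomial (x + 1)^3. Computing further, both have invariant factors x + 1, x + 1, (x + 1)^3. Hence A and B are similar.

Yes.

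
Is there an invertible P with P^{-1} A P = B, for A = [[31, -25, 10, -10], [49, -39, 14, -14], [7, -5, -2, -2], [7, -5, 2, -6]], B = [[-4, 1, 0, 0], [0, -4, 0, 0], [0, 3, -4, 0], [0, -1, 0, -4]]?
Two matrices over a field are similar if and only if they have the same invariant factors.

Both A and B have characteristic polynomial (x + 4)^4 and minimal polynomial (x + 4)^2. Computing further, both have invariant factors x + 4, x + 4, (x + 4)^2. Hence A and B are similar.

Yes.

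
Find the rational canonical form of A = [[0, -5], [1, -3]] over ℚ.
The invariant factors of A (the non-unit diagonal entries of the Smith normal form of xI - A over ℚ[x]) are x^2 + 3x + 5, each dividing the next. The characteristic polynomial is their product, x^2 + 3x + 5.

The rational canonical form is the block-diagonal matrix of companion matrices C(f_i):
R = [[0, -5], [1, -3]].

Note the characteristic polynomial does not split into linear factors over ℚ, so A has no Jordan form over ℚ; the rational canonical form exists over any field.

R = [[0, -5], [1, -3]]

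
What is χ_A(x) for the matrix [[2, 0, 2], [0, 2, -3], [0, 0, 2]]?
xI - A = [[x - 2, 0, -2], [0, x - 2, 3], [0, 0, x - 2]].

Expanding det(xI - A) along the first row:
det(xI - A) = + (x - 2)·det([[x - 2, 3], [0, x - 2]]) - (0)·det([[0, 3], [0, x - 2]]) + (-2)·det([[0, x - 2], [0, 0]]).

Evaluating gives χ_A(x) = x^3 - 6x^2 + 12x - 8 = (x - 2)^3.

χ_A(x) = (x - 2)^3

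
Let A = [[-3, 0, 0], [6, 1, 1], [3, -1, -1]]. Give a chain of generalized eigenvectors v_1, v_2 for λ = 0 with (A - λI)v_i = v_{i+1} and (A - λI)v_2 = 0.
v_1 = [[0, 0, 1]]^T, v_2 = [[0, 1, -1]]^T

We seek v_1 ∈ ker(A^2) \ ker(A), then set v_{i+1} = A v_i.

One such chain is v_1 = [[0, 0, 1]]^T, v_2 = [[0, 1, -1]]^T. Check: A v_2 = [[0, 0, 0]]^T = 0.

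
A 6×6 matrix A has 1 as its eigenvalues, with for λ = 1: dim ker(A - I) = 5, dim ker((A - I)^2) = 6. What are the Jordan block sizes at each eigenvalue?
λ = 1: successive nullity increments [5, 1] count blocks of size ≥ k; block sizes are [2, 1, 1, 1, 1].

Jordan blocks: (1, 2), (1, 1), (1, 1), (1, 1), (1, 1)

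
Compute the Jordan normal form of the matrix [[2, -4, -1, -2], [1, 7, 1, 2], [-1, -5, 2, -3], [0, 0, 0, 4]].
The characteristic polynomial is det(xI - A) = (x - 4)^3(x - 3), so the eigenvalues are 3 (algebraic multiplicity 1), 4 (algebraic multiplicity 3).

For λ = 3: algebraic multiplicity 1 gives one 1×1 block.

For λ = 4: rank(A - 4I) = 3, rank((A - 4I)^2) = 2, rank((A - 4I)^3) = 1. The eigenspace has dimension 4 - 3 = 1, so there is 1 Jordan block; the rank sequence gives block sizes [3].

Assembling the blocks gives the Jordan form J above.

J = [[3, 0, 0, 0], [0, 4, 1, 0], [0, 0, 4, 1], [0, 0, 0, 4]]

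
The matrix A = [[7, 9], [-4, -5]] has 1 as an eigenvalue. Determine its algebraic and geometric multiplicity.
The characteristic polynomial is (x - 1)^2, so the factor x - 1 appears with exponent 2: the algebraic multiplicity is 2.

rank(A - I) = 1, so the eigenspace has dimension 2 - 1 = 1: the geometric multiplicity is 1.

Since 1 < 2, A is not diagonalizable.

algebraic multiplicity 2, geometric multiplicity 1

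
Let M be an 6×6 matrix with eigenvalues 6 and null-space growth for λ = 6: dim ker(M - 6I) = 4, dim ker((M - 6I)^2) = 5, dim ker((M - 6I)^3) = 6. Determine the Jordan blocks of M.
Jordan blocks: (6, 3), (6, 1), (6, 1), (6, 1)

λ = 6: successive nullity increments [4, 1, 1] count blocks of size ≥ k; block sizes are [3, 1, 1, 1].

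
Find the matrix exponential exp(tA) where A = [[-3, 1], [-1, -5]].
A has Jordan form J = [[-4, 1], [0, -4]] with A = PJP^{-1}, so e^{tA} = P e^{tJ} P^{-1}.

For a Jordan block J_k(λ), e^{tJ_k(λ)} = e^{λt} · (I + tN + t^2 N^2/2! + ... + t^{k-1} N^{k-1}/(k-1)!) where N is the nilpotent superdiagonal part.

Assembling the blocks and conjugating back gives the entries of e^{tA} as shown above.

e^{tA} = [[(t + 1)*e^{-4*t}, t*e^{-4*t}], [-t*e^{-4*t}, (1 - t)*e^{-4*t}]]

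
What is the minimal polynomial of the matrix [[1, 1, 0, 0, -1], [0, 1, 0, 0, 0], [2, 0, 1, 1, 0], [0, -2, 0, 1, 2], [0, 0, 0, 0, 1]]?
The characteristic polynomial factors as (x - 1)^5. The minimal polynomial is ∏(x - λ)^{k_λ} where k_λ is the size of the largest Jordan block at λ.

For λ = 1: rank(A - I) = 2, and the largest Jordan block has size 2 (the smallest k with rank((A - I)^k) = rank((A - I)^(k+1))).

So m_A(x) = (x - 1)^2.

m_A(x) = (x - 1)^2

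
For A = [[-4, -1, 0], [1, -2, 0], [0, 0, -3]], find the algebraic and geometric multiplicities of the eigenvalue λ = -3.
algebraic multiplicity 3, geometric multiplicity 2

The characteristic polynomial is (x + 3)^3, so the factor x + 3 appears with exponent 3: the algebraic multiplicity is 3.

rank(A + 3I) = 1, so the eigenspace has dimension 3 - 1 = 2: the geometric multiplicity is 2.

Since 2 < 3, A is not diagonalizable.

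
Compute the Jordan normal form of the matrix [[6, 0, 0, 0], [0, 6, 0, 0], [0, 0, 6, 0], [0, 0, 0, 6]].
The characteristic polynomial is det(xI - A) = (x - 6)^4, so the eigenvalues are 6 (algebraic multiplicity 4).

For λ = 6: rank(A - 6I) = 0. The eigenspace has dimension 4 - 0 = 4, so there are 4 Jordan blocks; the rank sequence gives block sizes [1, 1, 1, 1].

Assembling the blocks gives the Jordan form J above.

J = [[6, 0, 0, 0], [0, 6, 0, 0], [0, 0, 6, 0], [0, 0, 0, 6]]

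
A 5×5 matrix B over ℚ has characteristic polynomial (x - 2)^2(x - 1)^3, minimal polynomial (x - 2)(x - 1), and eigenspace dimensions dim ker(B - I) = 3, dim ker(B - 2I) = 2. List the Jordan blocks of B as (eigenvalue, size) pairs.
Jordan blocks: (1, 1), (1, 1), (1, 1), (2, 1), (2, 1)

λ = 1: algebraic multiplicity 3 (exponent in χ_B), largest block size 1 (exponent in m_B), 3 blocks (geometric multiplicity). These force block sizes [1, 1, 1].
λ = 2: algebraic multiplicity 2 (exponent in χ_B), largest block size 1 (exponent in m_B), 2 blocks (geometric multiplicity). These force block sizes [1, 1].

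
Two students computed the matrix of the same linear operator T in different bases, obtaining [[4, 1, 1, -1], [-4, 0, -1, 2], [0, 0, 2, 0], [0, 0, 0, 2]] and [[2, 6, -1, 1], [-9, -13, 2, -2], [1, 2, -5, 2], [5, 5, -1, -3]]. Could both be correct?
No.

trace(A) = 8 but trace(B) = -19. The trace is a similarity invariant, so A and B are not similar.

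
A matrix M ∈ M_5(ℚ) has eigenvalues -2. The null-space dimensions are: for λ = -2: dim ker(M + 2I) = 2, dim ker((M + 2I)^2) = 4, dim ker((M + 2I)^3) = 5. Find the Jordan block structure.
Jordan blocks: (-2, 3), (-2, 2)

λ = -2: successive nullity increments [2, 2, 1] count blocks of size ≥ k; block sizes are [3, 2].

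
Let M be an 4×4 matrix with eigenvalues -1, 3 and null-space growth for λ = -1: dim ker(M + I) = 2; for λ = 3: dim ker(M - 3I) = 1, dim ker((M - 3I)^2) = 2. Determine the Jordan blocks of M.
λ = -1: successive nullity increments [2] count blocks of size ≥ k; block sizes are [1, 1].
λ = 3: successive nullity increments [1, 1] count blocks of size ≥ k; block sizes are [2].

Jordan blocks: (-1, 1), (-1, 1), (3, 2)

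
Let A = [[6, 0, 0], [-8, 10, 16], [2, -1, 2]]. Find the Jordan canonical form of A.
The characteristic polynomial is det(xI - A) = (x - 6)^3, so the eigenvalues are 6 (algebraic multiplicity 3).

For λ = 6: rank(A - 6I) = 1, rank((A - 6I)^2) = 0. The eigenspace has dimension 3 - 1 = 2, so there are 2 Jordan blocks; the rank sequence gives block sizes [2, 1].

Assembling the blocks gives the Jordan form J above.

J = [[6, 1, 0], [0, 6, 0], [0, 0, 6]]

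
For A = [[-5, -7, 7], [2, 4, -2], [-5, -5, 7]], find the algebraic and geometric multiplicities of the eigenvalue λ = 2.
The characteristic polynomial is (x - 2)^3, so the factor x - 2 appears with exponent 3: the algebraic multiplicity is 3.

rank(A - 2I) = 1, so the eigenspace has dimension 3 - 1 = 2: the geometric multiplicity is 2.

Since 2 < 3, A is not diagonalizable.

algebraic multiplicity 3, geometric multiplicity 2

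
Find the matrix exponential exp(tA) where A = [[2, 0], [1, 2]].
e^{tA} = [[e^{2*t}, 0], [t*e^{2*t}, e^{2*t}]]

A has Jordan form J = [[2, 1], [0, 2]] with A = PJP^{-1}, so e^{tA} = P e^{tJ} P^{-1}.

For a Jordan block J_k(λ), e^{tJ_k(λ)} = e^{λt} · (I + tN + t^2 N^2/2! + ... + t^{k-1} N^{k-1}/(k-1)!) where N is the nilpotent superdiagonal part.

Assembling the blocks and conjugating back gives the entries of e^{tA} as shown above.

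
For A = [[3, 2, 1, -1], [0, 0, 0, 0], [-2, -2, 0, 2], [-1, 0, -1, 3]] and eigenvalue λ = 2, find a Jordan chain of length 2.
We seek v_1 ∈ ker((A - 2I)^2) \ ker(A - 2I), then set v_{i+1} = (A - 2I) v_i.

One such chain is v_1 = [[0, 0, 0, -1]]^T, v_2 = [[1, 0, -2, -1]]^T. Check: (A - 2I) v_2 = [[0, 0, 0, 0]]^T = 0.

v_1 = [[0, 0, 0, -1]]^T, v_2 = [[1, 0, -2, -1]]^T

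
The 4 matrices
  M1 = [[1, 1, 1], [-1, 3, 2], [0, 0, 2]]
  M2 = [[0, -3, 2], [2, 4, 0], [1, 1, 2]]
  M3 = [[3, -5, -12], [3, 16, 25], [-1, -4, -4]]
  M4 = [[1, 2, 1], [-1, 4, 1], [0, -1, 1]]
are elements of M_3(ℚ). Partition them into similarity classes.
Characteristic polynomials: χ_{M1} = (x - 2)^3, χ_{M2} = (x - 2)^3, χ_{M3} = (x - 5)^3, χ_{M4} = (x - 2)^3.

{M1, M2, M4}: invariant factors (x - 2)^3.

{M3}: invariant factors (x - 5)^3.

Matrices are similar if and only if their invariant-factor lists agree; the partition into similarity classes is {M1, M2, M4}, {M3}.

2 classes: {M1, M2, M4}, {M3}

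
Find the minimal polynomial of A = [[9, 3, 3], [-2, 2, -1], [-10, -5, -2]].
m_A(x) = (x - 3)^2

The characteristic polynomial factors as (x - 3)^3. The minimal polynomial is ∏(x - λ)^{k_λ} where k_λ is the size of the largest Jordan block at λ.

For λ = 3: rank(A - 3I) = 1, and the largest Jordan block has size 2 (the smallest k with rank((A - 3I)^k) = rank((A - 3I)^(k+1))).

So m_A(x) = (x - 3)^2.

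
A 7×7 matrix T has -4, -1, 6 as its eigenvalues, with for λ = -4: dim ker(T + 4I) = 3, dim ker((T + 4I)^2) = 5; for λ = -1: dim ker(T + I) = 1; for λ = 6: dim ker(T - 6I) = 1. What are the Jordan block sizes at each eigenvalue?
Jordan blocks: (-4, 2), (-4, 2), (-4, 1), (-1, 1), (6, 1)

λ = -4: successive nullity increments [3, 2] count blocks of size ≥ k; block sizes are [2, 2, 1].
λ = -1: successive nullity increments [1] count blocks of size ≥ k; block sizes are [1].
λ = 6: successive nullity increments [1] count blocks of size ≥ k; block sizes are [1].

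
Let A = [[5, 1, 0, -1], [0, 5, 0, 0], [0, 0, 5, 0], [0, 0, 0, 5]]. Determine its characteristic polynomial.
χ_A(x) = (x - 5)^4

xI - A = [[x - 5, -1, 0, 1], [0, x - 5, 0, 0], [0, 0, x - 5, 0], [0, 0, 0, x - 5]].

Expanding det(xI - A) along the first row:
det(xI - A) = + (x - 5)·det([[x - 5, 0, 0], [0, x - 5, 0], [0, 0, x - 5]]) - (-1)·det([[0, 0, 0], [0, x - 5, 0], [0, 0, x - 5]]) + (0)·det([[0, x - 5, 0], [0, 0, 0], [0, 0, x - 5]]) - (1)·det([[0, x - 5, 0], [0, 0, x - 5], [0, 0, 0]]).

Evaluating gives χ_A(x) = x^4 - 20x^3 + 150x^2 - 500x + 625 = (x - 5)^4.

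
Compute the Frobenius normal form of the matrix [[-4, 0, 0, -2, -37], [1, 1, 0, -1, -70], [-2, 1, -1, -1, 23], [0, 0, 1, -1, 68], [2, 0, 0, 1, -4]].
R = [[0, 0, 0, 0, -45], [1, 0, 0, 0, -69], [0, 1, 0, 0, -62], [0, 0, 1, 0, -30], [0, 0, 0, 1, -9]]

The invariant factors of A (the non-unit diagonal entries of the Smith normal form of xI - A over ℚ[x]) are (x + 5)(x^2 + 2x + 3)^2, each dividing the next. The characteristic polynomial is their product, (x + 5)(x^2 + 2x + 3)^2.

The rational canonical form is the block-diagonal matrix of companion matrices C(f_i):
R = [[0, 0, 0, 0, -45], [1, 0, 0, 0, -69], [0, 1, 0, 0, -62], [0, 0, 1, 0, -30], [0, 0, 0, 1, -9]].

Note the characteristic polynomial does not split into linear factors over ℚ, so A has no Jordan form over ℚ; the rational canonical form exists over any field.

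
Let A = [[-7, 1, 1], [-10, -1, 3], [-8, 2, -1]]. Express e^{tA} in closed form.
e^{tA} = [[(-t^2 - 4*t + 1)*e^{-3*t}, t*e^{-3*t}, t*(t + 2)*e^{-3*t}/2], [2*t*(-t - 5)*e^{-3*t}, (2*t + 1)*e^{-3*t}, t*(t + 3)*e^{-3*t}], [2*t*(-t - 4)*e^{-3*t}, 2*t*e^{-3*t}, (t^2 + 2*t + 1)*e^{-3*t}]]

A has Jordan form J = [[-3, 1, 0], [0, -3, 1], [0, 0, -3]] with A = PJP^{-1}, so e^{tA} = P e^{tJ} P^{-1}.

For a Jordan block J_k(λ), e^{tJ_k(λ)} = e^{λt} · (I + tN + t^2 N^2/2! + ... + t^{k-1} N^{k-1}/(k-1)!) where N is the nilpotent superdiagonal part.

Assembling the blocks and conjugating back gives the entries of e^{tA} as shown above.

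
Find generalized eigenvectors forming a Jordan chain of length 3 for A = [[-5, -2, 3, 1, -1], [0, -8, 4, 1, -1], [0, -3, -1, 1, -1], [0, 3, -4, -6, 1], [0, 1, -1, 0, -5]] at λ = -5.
v_1 = [[0, -4, -3, 3, 2]]^T, v_2 = [[0, 1, 1, -1, -1]]^T, v_3 = [[1, 1, 1, -1, 0]]^T

We seek v_1 ∈ ker((A + 5I)^3) \ ker((A + 5I)^2), then set v_{i+1} = (A + 5I) v_i.

One such chain is v_1 = [[0, -4, -3, 3, 2]]^T, v_2 = [[0, 1, 1, -1, -1]]^T, v_3 = [[1, 1, 1, -1, 0]]^T. Check: (A + 5I) v_3 = [[0, 0, 0, 0, 0]]^T = 0.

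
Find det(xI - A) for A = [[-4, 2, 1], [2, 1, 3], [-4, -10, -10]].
χ_A(x) = (x + 4)^2(x + 5)

xI - A = [[x + 4, -2, -1], [-2, x - 1, -3], [4, 10, x + 10]].

Expanding det(xI - A) along the first row:
det(xI - A) = + (x + 4)·det([[x - 1, -3], [10, x + 10]]) - (-2)·det([[-2, -3], [4, x + 10]]) + (-1)·det([[-2, x - 1], [4, 10]]).

Evaluating gives χ_A(x) = x^3 + 13x^2 + 56x + 80 = (x + 4)^2(x + 5).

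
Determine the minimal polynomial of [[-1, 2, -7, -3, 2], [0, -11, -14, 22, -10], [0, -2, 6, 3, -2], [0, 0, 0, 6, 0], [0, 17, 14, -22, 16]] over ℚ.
The characteristic polynomial factors as (x - 6)^3(x + 1)^2. The minimal polynomial is ∏(x - λ)^{k_λ} where k_λ is the size of the largest Jordan block at λ.

For λ = -1: rank(A + I) = 3, and the largest Jordan block has size 1 (the smallest k with rank((A + I)^k) = rank((A + I)^(k+1))).
For λ = 6: rank(A - 6I) = 3, and the largest Jordan block has size 2 (the smallest k with rank((A - 6I)^k) = rank((A - 6I)^(k+1))).

So m_A(x) = (x - 6)^2(x + 1).

m_A(x) = (x - 6)^2(x + 1)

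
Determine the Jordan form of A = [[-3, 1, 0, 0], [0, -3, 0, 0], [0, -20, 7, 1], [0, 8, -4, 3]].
The characteristic polynomial is det(xI - A) = (x - 5)^2(x + 3)^2, so the eigenvalues are -3 (algebraic multiplicity 2), 5 (algebraic multiplicity 2).

For λ = -3: rank(A + 3I) = 3, rank((A + 3I)^2) = 2. The eigenspace has dimension 4 - 3 = 1, so there is 1 Jordan block; the rank sequence gives block sizes [2].

For λ = 5: rank(A - 5I) = 3, rank((A - 5I)^2) = 2. The eigenspace has dimension 4 - 3 = 1, so there is 1 Jordan block; the rank sequence gives block sizes [2].

Assembling the blocks gives the Jordan form J above.

J = [[-3, 1, 0, 0], [0, -3, 0, 0], [0, 0, 5, 1], [0, 0, 0, 5]]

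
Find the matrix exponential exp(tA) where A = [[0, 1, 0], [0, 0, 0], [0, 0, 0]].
e^{tA} = [[1, t, 0], [0, 1, 0], [0, 0, 1]]

A has Jordan form J = [[0, 1, 0], [0, 0, 0], [0, 0, 0]] with A = PJP^{-1}, so e^{tA} = P e^{tJ} P^{-1}.

For a Jordan block J_k(λ), e^{tJ_k(λ)} = e^{λt} · (I + tN + t^2 N^2/2! + ... + t^{k-1} N^{k-1}/(k-1)!) where N is the nilpotent superdiagonal part.

Assembling the blocks and conjugating back gives the entries of e^{tA} as shown above.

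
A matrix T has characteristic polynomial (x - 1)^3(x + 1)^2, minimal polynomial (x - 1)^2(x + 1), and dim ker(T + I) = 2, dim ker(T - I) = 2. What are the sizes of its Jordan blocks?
λ = -1: algebraic multiplicity 2 (exponent in χ_T), largest block size 1 (exponent in m_T), 2 blocks (geometric multiplicity). These force block sizes [1, 1].
λ = 1: algebraic multiplicity 3 (exponent in χ_T), largest block size 2 (exponent in m_T), 2 blocks (geometric multiplicity). These force block sizes [2, 1].

Jordan blocks: (-1, 1), (-1, 1), (1, 2), (1, 1)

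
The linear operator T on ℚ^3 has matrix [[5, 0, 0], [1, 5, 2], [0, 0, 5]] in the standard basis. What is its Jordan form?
J = [[5, 1, 0], [0, 5, 0], [0, 0, 5]]

The characteristic polynomial is det(xI - A) = (x - 5)^3, so the eigenvalues are 5 (algebraic multiplicity 3).

For λ = 5: rank(A - 5I) = 1, rank((A - 5I)^2) = 0. The eigenspace has dimension 3 - 1 = 2, so there are 2 Jordan blocks; the rank sequence gives block sizes [2, 1].

Assembling the blocks gives the Jordan form J above.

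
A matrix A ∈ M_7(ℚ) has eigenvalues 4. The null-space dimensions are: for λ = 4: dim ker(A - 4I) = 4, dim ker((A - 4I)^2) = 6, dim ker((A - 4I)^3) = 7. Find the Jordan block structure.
Jordan blocks: (4, 3), (4, 2), (4, 1), (4, 1)

λ = 4: successive nullity increments [4, 2, 1] count blocks of size ≥ k; block sizes are [3, 2, 1, 1].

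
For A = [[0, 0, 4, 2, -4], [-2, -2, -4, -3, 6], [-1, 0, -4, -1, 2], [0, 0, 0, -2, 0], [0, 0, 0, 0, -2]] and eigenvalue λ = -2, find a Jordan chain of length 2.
We seek v_1 ∈ ker((A + 2I)^2) \ ker(A + 2I), then set v_{i+1} = (A + 2I) v_i.

One such chain is v_1 = [[1, 0, 0, 0, 0]]^T, v_2 = [[2, -2, -1, 0, 0]]^T. Check: (A + 2I) v_2 = [[0, 0, 0, 0, 0]]^T = 0.

v_1 = [[1, 0, 0, 0, 0]]^T, v_2 = [[2, -2, -1, 0, 0]]^T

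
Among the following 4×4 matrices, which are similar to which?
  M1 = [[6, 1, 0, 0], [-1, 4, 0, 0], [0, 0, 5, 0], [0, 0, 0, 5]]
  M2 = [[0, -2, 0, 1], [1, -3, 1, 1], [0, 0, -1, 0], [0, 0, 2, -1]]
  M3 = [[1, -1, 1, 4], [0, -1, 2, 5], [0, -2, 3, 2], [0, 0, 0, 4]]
Characteristic polynomials: χ_{M1} = (x - 5)^4, χ_{M2} = (x + 1)^3(x + 2), χ_{M3} = (x - 4)(x - 1)^3.

{M1}: invariant factors x - 5, x - 5, (x - 5)^2.

{M2}: invariant factors x + 1, (x + 1)^2(x + 2).

{M3}: invariant factors x - 1, (x - 4)(x - 1)^2.

Matrices are similar if and only if their invariant-factor lists agree; the partition into similarity classes is {M1}, {M2}, {M3}.

3 classes: {M1}, {M2}, {M3}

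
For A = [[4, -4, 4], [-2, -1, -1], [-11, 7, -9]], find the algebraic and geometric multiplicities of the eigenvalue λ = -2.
The characteristic polynomial is (x + 2)^3, so the factor x + 2 appears with exponent 3: the algebraic multiplicity is 3.

rank(A + 2I) = 2, so the eigenspace has dimension 3 - 2 = 1: the geometric multiplicity is 1.

Since 1 < 3, A is not diagonalizable.

algebraic multiplicity 3, geometric multiplicity 1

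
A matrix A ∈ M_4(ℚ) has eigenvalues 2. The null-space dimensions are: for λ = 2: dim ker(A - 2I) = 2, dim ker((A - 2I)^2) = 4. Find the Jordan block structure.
Jordan blocks: (2, 2), (2, 2)

λ = 2: successive nullity increments [2, 2] count blocks of size ≥ k; block sizes are [2, 2].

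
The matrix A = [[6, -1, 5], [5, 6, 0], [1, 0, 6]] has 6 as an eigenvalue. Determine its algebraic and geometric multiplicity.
The characteristic polynomial is (x - 6)^3, so the factor x - 6 appears with exponent 3: the algebraic multiplicity is 3.

rank(A - 6I) = 2, so the eigenspace has dimension 3 - 2 = 1: the geometric multiplicity is 1.

Since 1 < 3, A is not diagonalizable.

algebraic multiplicity 3, geometric multiplicity 1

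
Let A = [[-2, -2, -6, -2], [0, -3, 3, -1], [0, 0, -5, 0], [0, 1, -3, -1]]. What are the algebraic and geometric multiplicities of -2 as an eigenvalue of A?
The characteristic polynomial is (x + 2)^3(x + 5), so the factor x + 2 appears with exponent 3: the algebraic multiplicity is 3.

rank(A + 2I) = 2, so the eigenspace has dimension 4 - 2 = 2: the geometric multiplicity is 2.

Since 2 < 3, A is not diagonalizable.

algebraic multiplicity 3, geometric multiplicity 2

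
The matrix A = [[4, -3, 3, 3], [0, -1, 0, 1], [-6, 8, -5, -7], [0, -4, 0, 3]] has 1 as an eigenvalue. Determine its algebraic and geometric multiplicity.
algebraic multiplicity 3, geometric multiplicity 2

The characteristic polynomial is (x - 1)^3(x + 2), so the factor x - 1 appears with exponent 3: the algebraic multiplicity is 3.

rank(A - I) = 2, so the eigenspace has dimension 4 - 2 = 2: the geometric multiplicity is 2.

Since 2 < 3, A is not diagonalizable.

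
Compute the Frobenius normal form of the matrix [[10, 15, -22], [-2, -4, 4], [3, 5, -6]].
R = [[0, 0, -4], [1, 0, 0], [0, 1, 0]]

The invariant factors of A (the non-unit diagonal entries of the Smith normal form of xI - A over ℚ[x]) are x^3 + 4, each dividing the next. The characteristic polynomial is their product, x^3 + 4.

The rational canonical form is the block-diagonal matrix of companion matrices C(f_i):
R = [[0, 0, -4], [1, 0, 0], [0, 1, 0]].

Note the characteristic polynomial does not split into linear factors over ℚ, so A has no Jordan form over ℚ; the rational canonical form exists over any field.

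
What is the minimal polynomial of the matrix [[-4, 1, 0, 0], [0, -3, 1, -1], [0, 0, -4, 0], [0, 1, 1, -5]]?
m_A(x) = (x + 4)^3

The characteristic polynomial factors as (x + 4)^4. The minimal polynomial is ∏(x - λ)^{k_λ} where k_λ is the size of the largest Jordan block at λ.

For λ = -4: rank(A + 4I) = 2, and the largest Jordan block has size 3 (the smallest k with rank((A + 4I)^k) = rank((A + 4I)^(k+1))).

So m_A(x) = (x + 4)^3.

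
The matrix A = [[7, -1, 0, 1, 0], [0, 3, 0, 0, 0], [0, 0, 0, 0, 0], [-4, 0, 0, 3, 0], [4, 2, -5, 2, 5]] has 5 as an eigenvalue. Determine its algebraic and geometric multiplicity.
The characteristic polynomial is x(x - 5)^3(x - 3), so the factor x - 5 appears with exponent 3: the algebraic multiplicity is 3.

rank(A - 5I) = 3, so the eigenspace has dimension 5 - 3 = 2: the geometric multiplicity is 2.

Since 2 < 3, A is not diagonalizable.

algebraic multiplicity 3, geometric multiplicity 2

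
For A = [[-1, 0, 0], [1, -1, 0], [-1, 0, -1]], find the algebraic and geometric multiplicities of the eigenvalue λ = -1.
The characteristic polynomial is (x + 1)^3, so the factor x + 1 appears with exponent 3: the algebraic multiplicity is 3.

rank(A + I) = 1, so the eigenspace has dimension 3 - 1 = 2: the geometric multiplicity is 2.

Since 2 < 3, A is not diagonalizable.

algebraic multiplicity 3, geometric multiplicity 2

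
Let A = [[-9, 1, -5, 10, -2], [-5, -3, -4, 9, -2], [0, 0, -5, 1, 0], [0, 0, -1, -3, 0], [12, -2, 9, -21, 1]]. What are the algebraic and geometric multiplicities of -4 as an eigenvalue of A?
algebraic multiplicity 4, geometric multiplicity 2

The characteristic polynomial is (x + 3)(x + 4)^4, so the factor x + 4 appears with exponent 4: the algebraic multiplicity is 4.

rank(A + 4I) = 3, so the eigenspace has dimension 5 - 3 = 2: the geometric multiplicity is 2.

Since 2 < 4, A is not diagonalizable.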